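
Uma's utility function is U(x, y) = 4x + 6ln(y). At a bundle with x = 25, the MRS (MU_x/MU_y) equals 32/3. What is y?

y = 16

MU_x = 4, MU_y = 6/y.
MRS = 4 ÷ (6/y).
MRS depends only on y: (2/3)·y = 32/3 ⇒ y = (32/3)/(2/3) = 16.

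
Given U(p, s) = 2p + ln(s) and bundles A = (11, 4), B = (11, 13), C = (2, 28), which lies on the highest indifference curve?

Evaluate utility at each bundle:
U(A) = 23.386.
U(B) = 24.565.
U(C) = 7.332.
Highest utility is B, so B ≻ A ≻ C.

Bundle B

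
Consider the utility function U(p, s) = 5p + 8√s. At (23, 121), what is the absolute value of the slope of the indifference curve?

MU_p = 5, MU_s = 8/(2√s).
MRS = 5 ÷ (8/(2√s)).
At (23, 121): MRS = 13.75.
The indifference curve has slope −13.75 at this bundle.

MRS = 13.75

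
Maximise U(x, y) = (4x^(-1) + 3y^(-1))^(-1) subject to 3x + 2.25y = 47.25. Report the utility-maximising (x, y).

For CES with ρ = -1, MRS = (4/3)·(y/x)^2.
Tangency: set MRS = p_x/p_y = 3/2.25 = 4/3.
So (y/x)^2 = 1; taking the square root, y/x = 1, i.e. y = x.
Substitute into the budget 3·x + 2.25·y = 47.25: 5.25·x = 47.25, so x* = 9 and y* = 9.

x* = 9, y* = 9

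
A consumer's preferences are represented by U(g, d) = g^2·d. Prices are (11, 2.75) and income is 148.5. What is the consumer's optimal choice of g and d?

g* = 9, d* = 18

MU_g = 2·g·d and MU_d = g^2.
MRS = MU_g/MU_d = (2/1)·d/g.
Tangency: set MRS = p_g/p_d = 11/2.75 = 4.
So (2/1)·d/g = 4, i.e. d = 2·g.
Substitute into the budget 11·g + 2.75·d = 148.5: 16.5·g = 148.5, so g* = 9.
Then d* = 2·9 = 18.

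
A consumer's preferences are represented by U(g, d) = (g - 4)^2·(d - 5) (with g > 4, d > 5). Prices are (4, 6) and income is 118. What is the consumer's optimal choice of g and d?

MU_g = 2·(g−4)·(d−5), MU_d = (g−4)^2.
MRS = (2/1)·(d−5)/(g−4).
Tangency: set MRS = p_g/p_d = 4/6 = 2/3.
So (2/1)·(d − 5)/(g − 4) = 2/3, i.e. (d − 5) = (1/3)·(g − 4).
Rewrite the budget in excess-of-subsistence terms: 4·(g − 4) + 6·(d − 5) = 118 − 4·4 − 6·5 = 72.
Substituting, 6·(g − 4) = 72, so g − 4 = 12 and g* = 16.
Then d − 5 = (1/3)·12 = 4, so d* = 9.

g* = 16, d* = 9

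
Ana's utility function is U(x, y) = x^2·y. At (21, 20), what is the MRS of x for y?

MU_x = 2·x·y and MU_y = x^2.
MRS = MU_x/MU_y = (2/1)·y/x.
At (21, 20): MRS = 40/21.
So at (21, 20) the consumer would give up 40/21 units of y for one more unit of x.

MRS = 40/21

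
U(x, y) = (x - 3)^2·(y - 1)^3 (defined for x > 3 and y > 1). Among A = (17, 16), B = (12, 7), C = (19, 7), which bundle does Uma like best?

Evaluate utility at each bundle:
U(A) = 661500.
U(B) = 17496.
U(C) = 55296.
Highest utility is A, so A ≻ C ≻ B.

Bundle A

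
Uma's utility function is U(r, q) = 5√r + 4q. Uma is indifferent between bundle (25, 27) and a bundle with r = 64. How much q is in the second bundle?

q = 23.25

U(25, 27) = 133.
Set U(64, q) = 133 and solve.
With r = 64: √64 = 8, so 4q = 133 − 5·8 = 93 and q = 23.25.
Check: U(64, 23.25) = 133.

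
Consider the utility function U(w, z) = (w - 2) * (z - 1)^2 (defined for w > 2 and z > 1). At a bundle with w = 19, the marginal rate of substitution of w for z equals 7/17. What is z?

z = 15

MU_w = (z−1)^2, MU_z = 2·(w−2)·(z−1).
MRS = (1/2)·(z−1)/(w−2).
Substitute w = 19: MRS = (z − 1)/34. Setting this equal to 7/17 gives z − 1 = (7/17)·34 = 14, so z = 15.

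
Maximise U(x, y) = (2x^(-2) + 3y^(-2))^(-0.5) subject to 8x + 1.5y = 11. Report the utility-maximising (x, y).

For CES with ρ = -2, MRS = (2/3)·(y/x)^3.
Tangency: set MRS = p_x/p_y = 8/1.5 = 16/3.
So (y/x)^3 = 8; taking the cube root, y/x = 2, i.e. y = 2·x.
Substitute into the budget 8·x + 1.5·y = 11: 11·x = 11, so x* = 1 and y* = 2·1 = 2.

x* = 1, y* = 2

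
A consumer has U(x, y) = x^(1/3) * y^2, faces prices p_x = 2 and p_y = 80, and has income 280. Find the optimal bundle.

MU_x = 1/3·x^(-2/3)·y^2 and MU_y = 2·x^(1/3)·y.
MRS = MU_x/MU_y = (1/6)·y/x.
Tangency: set MRS = p_x/p_y = 2/80 = 1/40.
So (1/6)·y/x = 1/40, i.e. y = 0.15·x.
Substitute into the budget 2·x + 80·y = 280: 14·x = 280, so x* = 20.
Then y* = 0.15·20 = 3.

x* = 20, y* = 3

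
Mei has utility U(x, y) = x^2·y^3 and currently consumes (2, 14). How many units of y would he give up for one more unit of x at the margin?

MU_x = 2·x·y^3 and MU_y = 3·x^2·y^2.
MRS = MU_x/MU_y = (2/3)·y/x.
At (2, 14): MRS = 14/3.
That is, one extra unit of x is worth 14/3 units of y at the margin.

MRS = 14/3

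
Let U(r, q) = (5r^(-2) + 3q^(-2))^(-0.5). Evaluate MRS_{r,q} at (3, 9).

For CES with ρ = -2, MRS = (5/3)·(q/r)^3.
At (3, 9): MRS = 45.
That is, one extra unit of r is worth 45 units of q at the margin.

MRS = 45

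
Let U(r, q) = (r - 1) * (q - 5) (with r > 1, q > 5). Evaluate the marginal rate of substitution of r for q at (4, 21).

MU_r = (q−5), MU_q = (r−1).
MRS = (q−5)/(r−1).
At (4, 21): MRS = 16/3.
So at (4, 21) the consumer would give up 16/3 units of q for one more unit of r.

MRS = 16/3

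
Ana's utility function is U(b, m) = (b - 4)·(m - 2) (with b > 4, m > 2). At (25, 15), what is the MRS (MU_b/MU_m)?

MU_b = (m−2), MU_m = (b−4).
MRS = (m−2)/(b−4).
At (25, 15): MRS = 13/21.
That is, one extra unit of b is worth 13/21 units of m at the margin.

MRS = 13/21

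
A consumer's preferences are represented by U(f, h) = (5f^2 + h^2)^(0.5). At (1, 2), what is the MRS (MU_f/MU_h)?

For CES with ρ = 2, MRS = (5/1)·(h/f)^(-1).
At (1, 2): MRS = 2.5.
That is, one extra unit of f is worth 2.5 units of h at the margin.

MRS = 2.5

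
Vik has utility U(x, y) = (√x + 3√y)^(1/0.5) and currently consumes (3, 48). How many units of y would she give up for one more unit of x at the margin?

MRS = 4/3

For CES with ρ = 0.5, MRS = (1/3)·√(y/x).
At (3, 48): MRS = 4/3.
So at (3, 48) the consumer would give up 4/3 units of y for one more unit of x.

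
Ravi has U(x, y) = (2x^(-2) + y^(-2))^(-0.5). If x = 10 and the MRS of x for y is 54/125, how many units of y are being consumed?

For CES with ρ = -2, MRS = (2/1)·(y/x)^3.
Setting (2/1)·(y/10)^3 = 54/125 gives (y/10)^3 = 27/125, so y/10 = 0.6 and y = 6.

y = 6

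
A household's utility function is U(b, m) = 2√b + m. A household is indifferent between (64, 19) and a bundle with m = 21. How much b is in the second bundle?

b = 49

U(64, 19) = 35.
Set U(b, 21) = 35 and solve.
With m = 21: 2√b = 35 − 21 = 14, so √b = 7 and b = 49.
Check: U(49, 21) = 35.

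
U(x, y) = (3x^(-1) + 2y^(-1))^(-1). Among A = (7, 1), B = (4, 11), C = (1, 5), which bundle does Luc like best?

Bundle B

Evaluate utility at each bundle:
U(A) = 0.412.
U(B) = 1.073.
U(C) = 0.294.
Highest utility is B, so B ≻ A ≻ C.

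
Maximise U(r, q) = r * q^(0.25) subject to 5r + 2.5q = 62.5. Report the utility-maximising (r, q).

r* = 10, q* = 5

MU_r = q^(0.25) and MU_q = 0.25·r·q^(-0.75).
MRS = MU_r/MU_q = (4)·q/r.
Tangency: set MRS = p_r/p_q = 5/2.5 = 2.
So (4)·q/r = 2, i.e. q = 0.5·r.
Substitute into the budget 5·r + 2.5·q = 62.5: 6.25·r = 62.5, so r* = 10.
Then q* = 0.5·10 = 5.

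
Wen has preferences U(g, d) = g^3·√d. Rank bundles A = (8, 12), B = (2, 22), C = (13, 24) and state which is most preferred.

Evaluate utility at each bundle:
U(A) = 1773.620.
U(B) = 37.523.
U(C) = 10763.058.
Highest utility is C, so C ≻ A ≻ B.

Bundle C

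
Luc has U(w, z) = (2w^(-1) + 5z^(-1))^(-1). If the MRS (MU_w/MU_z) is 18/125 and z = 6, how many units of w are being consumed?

For CES with ρ = -1, MRS = (2/5)·(z/w)^2.
Setting (2/5)·(6/w)^2 = 18/125 gives (6/w)^2 = 9/25, so 6/w = 0.6 and w = 10.

w = 10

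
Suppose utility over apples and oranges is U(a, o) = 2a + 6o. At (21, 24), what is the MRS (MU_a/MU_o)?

MU_a = 2, MU_o = 6, so MRS = 2/6 = 1/3 at every bundle.
At (21, 24): MRS = 1/3.
The indifference curve has slope −1/3 at this bundle.

MRS = 1/3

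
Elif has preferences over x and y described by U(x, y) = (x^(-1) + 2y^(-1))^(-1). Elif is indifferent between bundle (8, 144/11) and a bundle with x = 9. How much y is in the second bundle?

U depends on (x, y) only through S = x^(-1) + 2y^(-1), so equal utility means equal S. At (8, 144/11): S = 5/18.
With x = 9: 9^(-1) = 1/9, so 2y^(-1) = 5/18 − 1/9 = 1/6, i.e. y^(-1) = 1/12.
Hence y = 1/(1/12) = 12.
Check: U(9, 12) = 3.6.

y = 12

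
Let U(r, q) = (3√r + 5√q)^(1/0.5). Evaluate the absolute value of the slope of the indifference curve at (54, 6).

For CES with ρ = 0.5, MRS = (3/5)·√(q/r).
At (54, 6): MRS = 0.2.
So at (54, 6) the consumer would give up 0.2 units of q for one more unit of r.

MRS = 0.2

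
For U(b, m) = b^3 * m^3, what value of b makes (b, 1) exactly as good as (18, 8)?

U(18, 8) = 2985984.
Set U(b, 1) = 2985984 and solve.
With m = 1: 1^3 = 1, so b^3 = 2985984/1 = 2985984; taking the cube root, b = 144.
Check: U(144, 1) = 2985984.

b = 144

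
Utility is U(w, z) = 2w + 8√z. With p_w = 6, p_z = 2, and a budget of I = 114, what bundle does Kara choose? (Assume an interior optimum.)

w* = 7, z* = 36

MU_w = 2, MU_z = 8/(2√z).
MRS = 2 ÷ (8/(2√z)).
Tangency: set MRS = p_w/p_z = 6/2 = 3.
MRS depends only on z: 0.5·√z = 3 ⇒ √z = 3/0.5 = 6 ⇒ z* = 36.
From the budget, 6·w = 114 − 2·36 = 42, so w* = 7.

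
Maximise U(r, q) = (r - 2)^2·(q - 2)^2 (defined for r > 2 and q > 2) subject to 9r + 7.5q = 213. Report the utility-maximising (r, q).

r* = 12, q* = 14

MU_r = 2·(r−2)·(q−2)^2, MU_q = 2·(r−2)^2·(q−2).
MRS = (q−2)/(r−2).
Tangency: set MRS = p_r/p_q = 9/7.5 = 1.2.
So (q − 2)/(r − 2) = 1.2, i.e. (q − 2) = 1.2·(r − 2).
Rewrite the budget in excess-of-subsistence terms: 9·(r − 2) + 7.5·(q − 2) = 213 − 9·2 − 7.5·2 = 180.
Substituting, 18·(r − 2) = 180, so r − 2 = 10 and r* = 12.
Then q − 2 = 1.2·10 = 12, so q* = 14.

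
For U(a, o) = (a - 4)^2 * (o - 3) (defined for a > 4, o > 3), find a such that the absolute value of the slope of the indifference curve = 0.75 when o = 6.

MU_a = 2·(a−4)·(o−3), MU_o = (a−4)^2.
MRS = (2/1)·(o−3)/(a−4).
Substitute o = 6: MRS = 6/(a − 4). Setting this equal to 0.75 gives a − 4 = 6/0.75 = 8, so a = 12.

a = 12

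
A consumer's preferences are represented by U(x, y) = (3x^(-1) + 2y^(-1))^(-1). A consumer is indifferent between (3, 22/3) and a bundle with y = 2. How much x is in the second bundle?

x = 11

U depends on (x, y) only through S = 3x^(-1) + 2y^(-1), so equal utility means equal S. At (3, 22/3): S = 14/11.
With y = 2: 2·2^(-1) = 1, so 3x^(-1) = 14/11 − 1 = 3/11, i.e. x^(-1) = 1/11.
Hence x = 1/(1/11) = 11.
Check: U(11, 2) = 0.7857.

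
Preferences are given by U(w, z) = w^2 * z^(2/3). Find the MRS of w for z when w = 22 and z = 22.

MRS = 3

MU_w = 2·w·z^(2/3) and MU_z = 2/3·w^2·z^(-1/3).
MRS = MU_w/MU_z = (3)·z/w.
At (22, 22): MRS = 3.
The indifference curve has slope −3 at this bundle.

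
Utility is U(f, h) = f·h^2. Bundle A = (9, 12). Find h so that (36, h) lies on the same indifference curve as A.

U(9, 12) = 1296.
Set U(36, h) = 1296 and solve.
With f = 36: h^2 = 1296/36 = 36; taking the square root, h = 6.
Check: U(36, 6) = 1296.

h = 6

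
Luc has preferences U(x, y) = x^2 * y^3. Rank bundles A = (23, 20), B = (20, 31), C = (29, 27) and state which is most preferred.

Bundle C

Evaluate utility at each bundle:
U(A) = 4232000.
U(B) = 11916400.
U(C) = 16553403.
Highest utility is C, so C ≻ B ≻ A.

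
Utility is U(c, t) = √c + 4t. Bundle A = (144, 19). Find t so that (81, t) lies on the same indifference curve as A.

t = 19.75

U(144, 19) = 88.
Set U(81, t) = 88 and solve.
With c = 81: √81 = 9, so 4t = 88 − 9 = 79 and t = 19.75.
Check: U(81, 19.75) = 88.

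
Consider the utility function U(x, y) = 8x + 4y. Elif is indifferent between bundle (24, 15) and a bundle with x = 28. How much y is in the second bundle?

U(24, 15) = 252.
Set U(28, y) = 252 and solve.
8·28 + 4y = 252 ⇒ 4y = 28 ⇒ y = 7.
Check: U(28, 7) = 252.

y = 7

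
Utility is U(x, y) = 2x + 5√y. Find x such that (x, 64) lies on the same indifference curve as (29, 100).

U(29, 100) = 108.
Set U(x, 64) = 108 and solve.
With y = 64: √64 = 8, so 2x = 108 − 5·8 = 68 and x = 34.
Check: U(34, 64) = 108.

x = 34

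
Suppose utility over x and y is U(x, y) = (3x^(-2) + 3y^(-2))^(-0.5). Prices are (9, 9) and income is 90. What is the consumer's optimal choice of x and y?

For CES with ρ = -2, MRS = (y/x)^3.
Tangency: set MRS = p_x/p_y = 9/9 = 1.
So (y/x)^3 = 1; taking the cube root, y/x = 1, i.e. y = x.
Substitute into the budget 9·x + 9·y = 90: 18·x = 90, so x* = 5 and y* = 5.

x* = 5, y* = 5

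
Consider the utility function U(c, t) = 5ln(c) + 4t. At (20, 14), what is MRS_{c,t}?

MU_c = 5/c, MU_t = 4.
MRS = 5/c ÷ 4.
At (20, 14): MRS = 1/16.
That is, one extra unit of c is worth 1/16 units of t at the margin.

MRS = 1/16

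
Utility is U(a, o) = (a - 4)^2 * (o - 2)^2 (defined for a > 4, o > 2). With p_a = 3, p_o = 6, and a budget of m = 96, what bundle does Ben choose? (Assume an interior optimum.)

a* = 16, o* = 8

MU_a = 2·(a−4)·(o−2)^2, MU_o = 2·(a−4)^2·(o−2).
MRS = (o−2)/(a−4).
Tangency: set MRS = p_a/p_o = 3/6 = 0.5.
So (o − 2)/(a − 4) = 0.5, i.e. (o − 2) = 0.5·(a − 4).
Rewrite the budget in excess-of-subsistence terms: 3·(a − 4) + 6·(o − 2) = 96 − 3·4 − 6·2 = 72.
Substituting, 6·(a − 4) = 72, so a − 4 = 12 and a* = 16.
Then o − 2 = 0.5·12 = 6, so o* = 8.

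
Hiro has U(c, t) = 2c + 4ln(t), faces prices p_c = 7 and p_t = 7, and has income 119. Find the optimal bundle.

c* = 15, t* = 2

MU_c = 2, MU_t = 4/t.
MRS = 2 ÷ (4/t).
Tangency: set MRS = p_c/p_t = 7/7 = 1.
MRS depends only on t: 0.5·t = 1 ⇒ t* = 1/0.5 = 2.
From the budget, 7·c = 119 − 7·2 = 105, so c* = 15.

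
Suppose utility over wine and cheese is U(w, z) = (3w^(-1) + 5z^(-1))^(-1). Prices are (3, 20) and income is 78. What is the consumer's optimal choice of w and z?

For CES with ρ = -1, MRS = (3/5)·(z/w)^2.
Tangency: set MRS = p_w/p_z = 3/20 = 0.15.
So (z/w)^2 = 0.25; taking the square root, z/w = 0.5, i.e. z = 0.5·w.
Substitute into the budget 3·w + 20·z = 78: 13·w = 78, so w* = 6 and z* = 0.5·6 = 3.

w* = 6, z* = 3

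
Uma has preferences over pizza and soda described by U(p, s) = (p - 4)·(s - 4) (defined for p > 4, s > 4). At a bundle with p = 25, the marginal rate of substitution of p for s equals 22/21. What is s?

s = 26

MU_p = (s−4), MU_s = (p−4).
MRS = (s−4)/(p−4).
Substitute p = 25: MRS = (s − 4)/21. Setting this equal to 22/21 gives s − 4 = (22/21)·21 = 22, so s = 26.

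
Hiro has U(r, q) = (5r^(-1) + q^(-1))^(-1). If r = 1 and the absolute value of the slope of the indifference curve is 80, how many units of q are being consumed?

For CES with ρ = -1, MRS = (5/1)·(q/r)^2.
Setting (5/1)·(q/1)^2 = 80 gives (q/1)^2 = 16, so q/1 = 4 and q = 4.

q = 4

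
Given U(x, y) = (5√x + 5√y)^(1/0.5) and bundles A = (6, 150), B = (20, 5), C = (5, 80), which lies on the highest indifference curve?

Evaluate utility at each bundle:
U(A) = 5400.000.
U(B) = 1125.000.
U(C) = 3125.000.
Highest utility is A, so A ≻ C ≻ B.

Bundle A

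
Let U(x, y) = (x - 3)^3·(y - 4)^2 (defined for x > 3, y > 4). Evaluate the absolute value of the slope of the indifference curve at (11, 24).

MU_x = 3·(x−3)^2·(y−4)^2, MU_y = 2·(x−3)^3·(y−4).
MRS = (3/2)·(y−4)/(x−3).
At (11, 24): MRS = 3.75.
That is, one extra unit of x is worth 3.75 units of y at the margin.

MRS = 3.75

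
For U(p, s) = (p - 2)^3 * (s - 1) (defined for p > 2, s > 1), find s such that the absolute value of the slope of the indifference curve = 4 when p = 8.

s = 9

MU_p = 3·(p−2)^2·(s−1), MU_s = (p−2)^3.
MRS = (3/1)·(s−1)/(p−2).
Substitute p = 8: MRS = (s − 1)/2. Setting this equal to 4 gives s − 1 = 4·2 = 8, so s = 9.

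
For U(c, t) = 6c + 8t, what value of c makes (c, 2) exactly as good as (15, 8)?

c = 23

U(15, 8) = 154.
Set U(c, 2) = 154 and solve.
6c + 8·2 = 154 ⇒ 6c = 138 ⇒ c = 23.
Check: U(23, 2) = 154.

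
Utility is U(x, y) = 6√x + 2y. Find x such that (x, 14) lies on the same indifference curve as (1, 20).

x = 9

U(1, 20) = 46.
Set U(x, 14) = 46 and solve.
With y = 14: 6√x = 46 − 2·14 = 18, so √x = 3 and x = 9.
Check: U(9, 14) = 46.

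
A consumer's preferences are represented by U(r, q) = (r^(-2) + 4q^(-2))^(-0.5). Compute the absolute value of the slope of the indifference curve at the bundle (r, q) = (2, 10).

For CES with ρ = -2, MRS = (1/4)·(q/r)^3.
At (2, 10): MRS = 31.25.
The indifference curve has slope −31.25 at this bundle.

MRS = 31.25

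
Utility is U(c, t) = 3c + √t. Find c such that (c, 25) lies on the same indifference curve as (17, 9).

U(17, 9) = 54.
Set U(c, 25) = 54 and solve.
With t = 25: √25 = 5, so 3c = 54 − 5 = 49 and c = 49/3.
Check: U(49/3, 25) = 54.

c = 49/3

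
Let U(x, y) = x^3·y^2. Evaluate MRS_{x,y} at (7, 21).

MRS = 4.5

MU_x = 3·x^2·y^2 and MU_y = 2·x^3·y.
MRS = MU_x/MU_y = (3/2)·y/x.
At (7, 21): MRS = 4.5.
So at (7, 21) the consumer would give up 4.5 units of y for one more unit of x.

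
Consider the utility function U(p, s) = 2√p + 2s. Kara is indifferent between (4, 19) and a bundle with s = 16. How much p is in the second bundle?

U(4, 19) = 42.
Set U(p, 16) = 42 and solve.
With s = 16: 2√p = 42 − 2·16 = 10, so √p = 5 and p = 25.
Check: U(25, 16) = 42.

p = 25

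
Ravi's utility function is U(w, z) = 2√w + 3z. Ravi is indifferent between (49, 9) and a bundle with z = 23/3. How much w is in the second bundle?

U(49, 9) = 41.
Set U(w, 23/3) = 41 and solve.
With z = 23/3: 2√w = 41 − 3·23/3 = 18, so √w = 9 and w = 81.
Check: U(81, 23/3) = 41.

w = 81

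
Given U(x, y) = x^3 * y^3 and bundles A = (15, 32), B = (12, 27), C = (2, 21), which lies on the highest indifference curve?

Bundle A

Evaluate utility at each bundle:
U(A) = 110592000.
U(B) = 34012224.
U(C) = 74088.
Highest utility is A, so A ≻ B ≻ C.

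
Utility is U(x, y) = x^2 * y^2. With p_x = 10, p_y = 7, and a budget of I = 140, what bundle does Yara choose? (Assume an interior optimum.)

x* = 7, y* = 10

MU_x = 2·x·y^2 and MU_y = 2·x^2·y.
MRS = MU_x/MU_y = y/x.
Tangency: set MRS = p_x/p_y = 10/7.
So y/x = 10/7, i.e. y = (10/7)·x.
Substitute into the budget 10·x + 7·y = 140: 20·x = 140, so x* = 7.
Then y* = (10/7)·7 = 10.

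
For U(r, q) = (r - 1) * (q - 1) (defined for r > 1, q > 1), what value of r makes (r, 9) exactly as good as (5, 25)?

U(5, 25) = 96.
Set U(r, 9) = 96 and solve.
With q = 9: (9 − 1) = 8, so (r − 1) = 96/8 = 12.
So r = 1 + 12 = 13.
Check: U(13, 9) = 96.

r = 13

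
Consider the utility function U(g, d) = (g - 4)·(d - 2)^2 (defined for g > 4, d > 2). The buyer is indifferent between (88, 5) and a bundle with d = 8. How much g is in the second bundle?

U(88, 5) = 756.
Set U(g, 8) = 756 and solve.
With d = 8: (8 − 2)^2 = 36, so (g − 4) = 756/36 = 21.
So g = 4 + 21 = 25.
Check: U(25, 8) = 756.

g = 25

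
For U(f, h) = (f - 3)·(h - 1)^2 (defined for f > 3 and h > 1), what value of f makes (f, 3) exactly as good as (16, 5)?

f = 55

U(16, 5) = 208.
Set U(f, 3) = 208 and solve.
With h = 3: (3 − 1)^2 = 4, so (f − 3) = 208/4 = 52.
So f = 3 + 52 = 55.
Check: U(55, 3) = 208.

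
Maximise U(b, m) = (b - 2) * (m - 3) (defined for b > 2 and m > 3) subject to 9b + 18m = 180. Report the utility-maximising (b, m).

b* = 8, m* = 6

MU_b = (m−3), MU_m = (b−2).
MRS = (m−3)/(b−2).
Tangency: set MRS = p_b/p_m = 9/18 = 0.5.
So (m − 3)/(b − 2) = 0.5, i.e. (m − 3) = 0.5·(b − 2).
Rewrite the budget in excess-of-subsistence terms: 9·(b − 2) + 18·(m − 3) = 180 − 9·2 − 18·3 = 108.
Substituting, 18·(b − 2) = 108, so b − 2 = 6 and b* = 8.
Then m − 3 = 0.5·6 = 3, so m* = 6.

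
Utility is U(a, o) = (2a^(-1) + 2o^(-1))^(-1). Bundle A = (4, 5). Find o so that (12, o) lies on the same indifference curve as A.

o = 30/11

U depends on (a, o) only through S = 2a^(-1) + 2o^(-1), so equal utility means equal S. At (4, 5): S = 0.9.
With a = 12: 2·12^(-1) = 1/6, so 2o^(-1) = 0.9 − 1/6 = 11/15, i.e. o^(-1) = 11/30.
Hence o = 1/(11/30) = 30/11.
Check: U(12, 30/11) = 1.1111.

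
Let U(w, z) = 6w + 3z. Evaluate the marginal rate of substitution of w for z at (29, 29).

MRS = 2

MU_w = 6, MU_z = 3, so MRS = 6/3 = 2 at every bundle.
At (29, 29): MRS = 2.
That is, one extra unit of w is worth 2 units of z at the margin.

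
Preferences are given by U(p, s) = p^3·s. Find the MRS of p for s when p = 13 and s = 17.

MU_p = 3·p^2·s and MU_s = p^3.
MRS = MU_p/MU_s = (3/1)·s/p.
At (13, 17): MRS = 51/13.
So at (13, 17) the consumer would give up 51/13 units of s for one more unit of p.

MRS = 51/13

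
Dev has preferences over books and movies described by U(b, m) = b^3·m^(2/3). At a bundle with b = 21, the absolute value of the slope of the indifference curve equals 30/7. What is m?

m = 20

MU_b = 3·b^2·m^(2/3) and MU_m = 2/3·b^3·m^(-1/3).
MRS = MU_b/MU_m = (4.5)·m/b.
Substitute b = 21: MRS = m/(14/3). Setting m/(14/3) = 30/7 gives m = (30/7)·(14/3) = 20.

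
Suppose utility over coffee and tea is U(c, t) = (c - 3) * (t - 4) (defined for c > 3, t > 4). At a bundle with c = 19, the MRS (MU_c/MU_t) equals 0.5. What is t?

t = 12

MU_c = (t−4), MU_t = (c−3).
MRS = (t−4)/(c−3).
Substitute c = 19: MRS = (t − 4)/16. Setting this equal to 0.5 gives t − 4 = 0.5·16 = 8, so t = 12.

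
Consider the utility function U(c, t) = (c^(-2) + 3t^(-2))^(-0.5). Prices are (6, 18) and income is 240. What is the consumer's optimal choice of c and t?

For CES with ρ = -2, MRS = (1/3)·(t/c)^3.
Tangency: set MRS = p_c/p_t = 6/18 = 1/3.
So (t/c)^3 = 1; taking the cube root, t/c = 1, i.e. t = c.
Substitute into the budget 6·c + 18·t = 240: 24·c = 240, so c* = 10 and t* = 10.

c* = 10, t* = 10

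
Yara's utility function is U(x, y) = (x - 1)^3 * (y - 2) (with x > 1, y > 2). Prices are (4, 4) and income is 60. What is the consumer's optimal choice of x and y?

MU_x = 3·(x−1)^2·(y−2), MU_y = (x−1)^3.
MRS = (3/1)·(y−2)/(x−1).
Tangency: set MRS = p_x/p_y = 4/4 = 1.
So (3/1)·(y − 2)/(x − 1) = 1, i.e. (y − 2) = (1/3)·(x − 1).
Rewrite the budget in excess-of-subsistence terms: 4·(x − 1) + 4·(y − 2) = 60 − 4·1 − 4·2 = 48.
Substituting, (16/3)·(x − 1) = 48, so x − 1 = 9 and x* = 10.
Then y − 2 = (1/3)·9 = 3, so y* = 5.

x* = 10, y* = 5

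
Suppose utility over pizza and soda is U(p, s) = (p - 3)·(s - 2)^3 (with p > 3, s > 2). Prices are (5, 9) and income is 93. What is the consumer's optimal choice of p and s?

p* = 6, s* = 7

MU_p = (s−2)^3, MU_s = 3·(p−3)·(s−2)^2.
MRS = (1/3)·(s−2)/(p−3).
Tangency: set MRS = p_p/p_s = 5/9.
So (1/3)·(s − 2)/(p − 3) = 5/9, i.e. (s − 2) = (5/3)·(p − 3).
Rewrite the budget in excess-of-subsistence terms: 5·(p − 3) + 9·(s − 2) = 93 − 5·3 − 9·2 = 60.
Substituting, 20·(p − 3) = 60, so p − 3 = 3 and p* = 6.
Then s − 2 = (5/3)·3 = 5, so s* = 7.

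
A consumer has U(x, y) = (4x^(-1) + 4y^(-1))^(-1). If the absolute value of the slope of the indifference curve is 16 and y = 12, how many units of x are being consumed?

For CES with ρ = -1, MRS = (y/x)^2.
Setting (12/x)^2 = 16 gives 12/x = 4 and x = 3.

x = 3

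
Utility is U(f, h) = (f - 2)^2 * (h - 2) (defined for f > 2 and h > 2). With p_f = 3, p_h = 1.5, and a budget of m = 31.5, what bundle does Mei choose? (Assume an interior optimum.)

f* = 7, h* = 7

MU_f = 2·(f−2)·(h−2), MU_h = (f−2)^2.
MRS = (2/1)·(h−2)/(f−2).
Tangency: set MRS = p_f/p_h = 3/1.5 = 2.
So (2/1)·(h − 2)/(f − 2) = 2, i.e. (h − 2) = (f − 2).
Rewrite the budget in excess-of-subsistence terms: 3·(f − 2) + 1.5·(h − 2) = 31.5 − 3·2 − 1.5·2 = 22.5.
Substituting, 4.5·(f − 2) = 22.5, so f − 2 = 5 and f* = 7.
Then h − 2 = 5, so h* = 7.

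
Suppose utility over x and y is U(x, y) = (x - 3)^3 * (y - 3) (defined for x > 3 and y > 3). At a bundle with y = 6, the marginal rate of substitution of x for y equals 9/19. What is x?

MU_x = 3·(x−3)^2·(y−3), MU_y = (x−3)^3.
MRS = (3/1)·(y−3)/(x−3).
Substitute y = 6: MRS = 9/(x − 3). Setting this equal to 9/19 gives x − 3 = 9/(9/19) = 19, so x = 22.

x = 22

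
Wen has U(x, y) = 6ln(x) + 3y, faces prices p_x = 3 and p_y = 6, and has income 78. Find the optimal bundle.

MU_x = 6/x, MU_y = 3.
MRS = 6/x ÷ 3.
Tangency: set MRS = p_x/p_y = 3/6 = 0.5.
MRS depends only on x: 2/x = 0.5 ⇒ x* = 2/0.5 = 4.
From the budget, 6·y = 78 − 3·4 = 66, so y* = 11.

x* = 4, y* = 11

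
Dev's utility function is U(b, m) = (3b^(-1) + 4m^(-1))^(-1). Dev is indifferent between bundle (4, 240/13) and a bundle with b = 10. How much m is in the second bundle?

m = 6

U depends on (b, m) only through S = 3b^(-1) + 4m^(-1), so equal utility means equal S. At (4, 240/13): S = 29/30.
With b = 10: 3·10^(-1) = 0.3, so 4m^(-1) = 29/30 − 0.3 = 2/3, i.e. m^(-1) = 1/6.
Hence m = 1/(1/6) = 6.
Check: U(10, 6) = 1.0345.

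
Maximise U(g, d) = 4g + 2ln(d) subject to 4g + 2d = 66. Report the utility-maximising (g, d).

MU_g = 4, MU_d = 2/d.
MRS = 4 ÷ (2/d).
Tangency: set MRS = p_g/p_d = 4/2 = 2.
MRS depends only on d: 2·d = 2 ⇒ d* = 2/2 = 1.
From the budget, 4·g = 66 − 2·1 = 64, so g* = 16.

g* = 16, d* = 1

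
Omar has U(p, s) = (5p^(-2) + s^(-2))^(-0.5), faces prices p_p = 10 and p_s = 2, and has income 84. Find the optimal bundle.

For CES with ρ = -2, MRS = (5/1)·(s/p)^3.
Tangency: set MRS = p_p/p_s = 10/2 = 5.
So (s/p)^3 = 1; taking the cube root, s/p = 1, i.e. s = p.
Substitute into the budget 10·p + 2·s = 84: 12·p = 84, so p* = 7 and s* = 7.

p* = 7, s* = 7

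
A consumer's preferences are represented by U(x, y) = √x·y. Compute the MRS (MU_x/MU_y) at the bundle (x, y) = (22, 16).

MU_x = 0.5·x^(-0.5)·y and MU_y = √x.
MRS = MU_x/MU_y = (0.5)·y/x.
At (22, 16): MRS = 4/11.
The indifference curve has slope −4/11 at this bundle.

MRS = 4/11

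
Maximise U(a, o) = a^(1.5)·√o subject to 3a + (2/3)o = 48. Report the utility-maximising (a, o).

MU_a = 1.5·√a·√o and MU_o = 0.5·a^(1.5)·o^(-0.5).
MRS = MU_a/MU_o = (3)·o/a.
Tangency: set MRS = p_a/p_o = 3/(2/3) = 4.5.
So (3)·o/a = 4.5, i.e. o = 1.5·a.
Substitute into the budget 3·a + (2/3)·o = 48: 4·a = 48, so a* = 12.
Then o* = 1.5·12 = 18.

a* = 12, o* = 18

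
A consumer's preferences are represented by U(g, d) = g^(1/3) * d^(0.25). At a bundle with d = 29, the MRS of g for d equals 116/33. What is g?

MU_g = 1/3·g^(-2/3)·d^(0.25) and MU_d = 0.25·g^(1/3)·d^(-0.75).
MRS = MU_g/MU_d = (4/3)·d/g.
Substitute d = 29: MRS = (116/3)/g. Setting (116/3)/g = 116/33 gives g = (116/3)/(116/33) = 11.

g = 11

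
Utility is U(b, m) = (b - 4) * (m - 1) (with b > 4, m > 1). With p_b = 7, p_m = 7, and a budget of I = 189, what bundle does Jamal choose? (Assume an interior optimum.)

MU_b = (m−1), MU_m = (b−4).
MRS = (m−1)/(b−4).
Tangency: set MRS = p_b/p_m = 7/7 = 1.
So (m − 1)/(b − 4) = 1, i.e. (m − 1) = (b − 4).
Rewrite the budget in excess-of-subsistence terms: 7·(b − 4) + 7·(m − 1) = 189 − 7·4 − 7·1 = 154.
Substituting, 14·(b − 4) = 154, so b − 4 = 11 and b* = 15.
Then m − 1 = 11, so m* = 12.

b* = 15, m* = 12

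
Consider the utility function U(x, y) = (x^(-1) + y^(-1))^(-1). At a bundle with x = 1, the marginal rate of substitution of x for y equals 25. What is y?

For CES with ρ = -1, MRS = (y/x)^2.
Setting (y/1)^2 = 25 gives y/1 = 5 and y = 5.

y = 5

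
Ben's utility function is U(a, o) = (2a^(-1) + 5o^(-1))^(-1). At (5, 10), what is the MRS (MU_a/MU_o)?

For CES with ρ = -1, MRS = (2/5)·(o/a)^2.
At (5, 10): MRS = 1.6.
The indifference curve has slope −1.6 at this bundle.

MRS = 1.6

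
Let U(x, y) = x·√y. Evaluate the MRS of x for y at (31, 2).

MU_x = √y and MU_y = 0.5·x·y^(-0.5).
MRS = MU_x/MU_y = (2)·y/x.
At (31, 2): MRS = 4/31.
That is, one extra unit of x is worth 4/31 units of y at the margin.

MRS = 4/31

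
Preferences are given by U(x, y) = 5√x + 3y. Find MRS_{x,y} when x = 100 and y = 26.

MRS = 1/12

MU_x = 5/(2√x), MU_y = 3.
MRS = 5/(2√x) ÷ 3.
At (100, 26): MRS = 1/12.
The indifference curve has slope −1/12 at this bundle.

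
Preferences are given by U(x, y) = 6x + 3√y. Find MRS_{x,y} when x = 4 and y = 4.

MU_x = 6, MU_y = 3/(2√y).
MRS = 6 ÷ (3/(2√y)).
At (4, 4): MRS = 8.
So at (4, 4) the consumer would give up 8 units of y for one more unit of x.

MRS = 8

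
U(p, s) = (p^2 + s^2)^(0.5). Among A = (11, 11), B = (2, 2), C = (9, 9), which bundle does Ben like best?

Evaluate utility at each bundle:
U(A) = 15.556.
U(B) = 2.828.
U(C) = 12.728.
Highest utility is A, so A ≻ C ≻ B.

Bundle A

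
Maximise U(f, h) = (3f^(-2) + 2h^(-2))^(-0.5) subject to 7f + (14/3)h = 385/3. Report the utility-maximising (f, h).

f* = 11, h* = 11

For CES with ρ = -2, MRS = (3/2)·(h/f)^3.
Tangency: set MRS = p_f/p_h = 7/(14/3) = 1.5.
So (h/f)^3 = 1; taking the cube root, h/f = 1, i.e. h = f.
Substitute into the budget 7·f + (14/3)·h = 385/3: (35/3)·f = 385/3, so f* = 11 and h* = 11.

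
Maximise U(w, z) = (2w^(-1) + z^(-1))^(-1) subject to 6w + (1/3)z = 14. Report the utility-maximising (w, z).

w* = 2, z* = 6

For CES with ρ = -1, MRS = (2/1)·(z/w)^2.
Tangency: set MRS = p_w/p_z = 6/(1/3) = 18.
So (z/w)^2 = 9; taking the square root, z/w = 3, i.e. z = 3·w.
Substitute into the budget 6·w + (1/3)·z = 14: 7·w = 14, so w* = 2 and z* = 3·2 = 6.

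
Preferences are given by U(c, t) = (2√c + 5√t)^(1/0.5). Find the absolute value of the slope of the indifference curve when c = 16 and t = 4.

For CES with ρ = 0.5, MRS = (2/5)·√(t/c).
At (16, 4): MRS = 0.2.
The indifference curve has slope −0.2 at this bundle.

MRS = 0.2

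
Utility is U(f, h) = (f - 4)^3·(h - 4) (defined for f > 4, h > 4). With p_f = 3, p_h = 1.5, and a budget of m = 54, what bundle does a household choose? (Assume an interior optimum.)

f* = 13, h* = 10

MU_f = 3·(f−4)^2·(h−4), MU_h = (f−4)^3.
MRS = (3/1)·(h−4)/(f−4).
Tangency: set MRS = p_f/p_h = 3/1.5 = 2.
So (3/1)·(h − 4)/(f − 4) = 2, i.e. (h − 4) = (2/3)·(f − 4).
Rewrite the budget in excess-of-subsistence terms: 3·(f − 4) + 1.5·(h − 4) = 54 − 3·4 − 1.5·4 = 36.
Substituting, 4·(f − 4) = 36, so f − 4 = 9 and f* = 13.
Then h − 4 = (2/3)·9 = 6, so h* = 10.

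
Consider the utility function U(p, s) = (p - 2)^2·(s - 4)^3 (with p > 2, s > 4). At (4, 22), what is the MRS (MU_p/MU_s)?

MRS = 6

MU_p = 2·(p−2)·(s−4)^3, MU_s = 3·(p−2)^2·(s−4)^2.
MRS = (2/3)·(s−4)/(p−2).
At (4, 22): MRS = 6.
That is, one extra unit of p is worth 6 units of s at the margin.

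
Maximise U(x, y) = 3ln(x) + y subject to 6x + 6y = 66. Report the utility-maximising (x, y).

x* = 3, y* = 8

MU_x = 3/x, MU_y = 1.
MRS = 3/x ÷ 1.
Tangency: set MRS = p_x/p_y = 6/6 = 1.
MRS depends only on x: 3/x = 1 ⇒ x* = 3/1 = 3.
From the budget, 6·y = 66 − 6·3 = 48, so y* = 8.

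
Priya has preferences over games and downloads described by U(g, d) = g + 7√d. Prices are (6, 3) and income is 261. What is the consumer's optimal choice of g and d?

g* = 19, d* = 49

MU_g = 1, MU_d = 7/(2√d).
MRS = 1 ÷ (7/(2√d)).
Tangency: set MRS = p_g/p_d = 6/3 = 2.
MRS depends only on d: (2/7)·√d = 2 ⇒ √d = 2/(2/7) = 7 ⇒ d* = 49.
From the budget, 6·g = 261 − 3·49 = 114, so g* = 19.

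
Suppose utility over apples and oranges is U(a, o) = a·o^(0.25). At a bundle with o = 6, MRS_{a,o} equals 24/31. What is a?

MU_a = o^(0.25) and MU_o = 0.25·a·o^(-0.75).
MRS = MU_a/MU_o = (4)·o/a.
Substitute o = 6: MRS = 24/a. Setting 24/a = 24/31 gives a = 24/(24/31) = 31.

a = 31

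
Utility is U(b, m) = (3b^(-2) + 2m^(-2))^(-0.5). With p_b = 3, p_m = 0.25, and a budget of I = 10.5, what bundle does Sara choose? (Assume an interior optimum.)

For CES with ρ = -2, MRS = (3/2)·(m/b)^3.
Tangency: set MRS = p_b/p_m = 3/0.25 = 12.
So (m/b)^3 = 8; taking the cube root, m/b = 2, i.e. m = 2·b.
Substitute into the budget 3·b + 0.25·m = 10.5: 3.5·b = 10.5, so b* = 3 and m* = 2·3 = 6.

b* = 3, m* = 6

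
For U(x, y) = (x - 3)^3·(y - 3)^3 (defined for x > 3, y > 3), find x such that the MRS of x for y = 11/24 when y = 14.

MU_x = 3·(x−3)^2·(y−3)^3, MU_y = 3·(x−3)^3·(y−3)^2.
MRS = (y−3)/(x−3).
Substitute y = 14: MRS = 11/(x − 3). Setting this equal to 11/24 gives x − 3 = 11/(11/24) = 24, so x = 27.

x = 27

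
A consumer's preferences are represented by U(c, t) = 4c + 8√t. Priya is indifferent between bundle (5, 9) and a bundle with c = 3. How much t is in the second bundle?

t = 16

U(5, 9) = 44.
Set U(3, t) = 44 and solve.
With c = 3: 8√t = 44 − 4·3 = 32, so √t = 4 and t = 16.
Check: U(3, 16) = 44.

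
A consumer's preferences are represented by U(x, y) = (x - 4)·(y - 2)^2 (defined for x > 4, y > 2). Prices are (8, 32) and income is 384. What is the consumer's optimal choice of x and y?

MU_x = (y−2)^2, MU_y = 2·(x−4)·(y−2).
MRS = (1/2)·(y−2)/(x−4).
Tangency: set MRS = p_x/p_y = 8/32 = 0.25.
So (1/2)·(y − 2)/(x − 4) = 0.25, i.e. (y − 2) = 0.5·(x − 4).
Rewrite the budget in excess-of-subsistence terms: 8·(x − 4) + 32·(y − 2) = 384 − 8·4 − 32·2 = 288.
Substituting, 24·(x − 4) = 288, so x − 4 = 12 and x* = 16.
Then y − 2 = 0.5·12 = 6, so y* = 8.

x* = 16, y* = 8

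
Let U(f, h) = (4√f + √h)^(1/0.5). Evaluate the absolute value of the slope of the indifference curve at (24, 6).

MRS = 2

For CES with ρ = 0.5, MRS = (4/1)·√(h/f).
At (24, 6): MRS = 2.
That is, one extra unit of f is worth 2 units of h at the margin.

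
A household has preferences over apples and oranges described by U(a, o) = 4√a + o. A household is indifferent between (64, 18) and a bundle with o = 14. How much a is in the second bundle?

a = 81

U(64, 18) = 50.
Set U(a, 14) = 50 and solve.
With o = 14: 4√a = 50 − 14 = 36, so √a = 9 and a = 81.
Check: U(81, 14) = 50.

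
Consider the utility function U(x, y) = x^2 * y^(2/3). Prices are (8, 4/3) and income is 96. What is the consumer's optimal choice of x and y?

x* = 9, y* = 18

MU_x = 2·x·y^(2/3) and MU_y = 2/3·x^2·y^(-1/3).
MRS = MU_x/MU_y = (3)·y/x.
Tangency: set MRS = p_x/p_y = 8/(4/3) = 6.
So (3)·y/x = 6, i.e. y = 2·x.
Substitute into the budget 8·x + (4/3)·y = 96: (32/3)·x = 96, so x* = 9.
Then y* = 2·9 = 18.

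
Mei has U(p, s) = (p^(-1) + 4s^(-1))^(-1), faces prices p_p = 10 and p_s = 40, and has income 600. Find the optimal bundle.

For CES with ρ = -1, MRS = (1/4)·(s/p)^2.
Tangency: set MRS = p_p/p_s = 10/40 = 0.25.
So (s/p)^2 = 1; taking the square root, s/p = 1, i.e. s = p.
Substitute into the budget 10·p + 40·s = 600: 50·p = 600, so p* = 12 and s* = 12.

p* = 12, s* = 12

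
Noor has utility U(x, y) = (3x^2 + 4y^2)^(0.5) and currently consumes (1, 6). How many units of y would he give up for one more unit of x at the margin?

MRS = 0.125

For CES with ρ = 2, MRS = (3/4)·(y/x)^(-1).
At (1, 6): MRS = 0.125.
So at (1, 6) the consumer would give up 0.125 units of y for one more unit of x.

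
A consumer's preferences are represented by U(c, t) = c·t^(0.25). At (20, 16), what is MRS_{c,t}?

MRS = 3.2

MU_c = t^(0.25) and MU_t = 0.25·c·t^(-0.75).
MRS = MU_c/MU_t = (4)·t/c.
At (20, 16): MRS = 3.2.
That is, one extra unit of c is worth 3.2 units of t at the margin.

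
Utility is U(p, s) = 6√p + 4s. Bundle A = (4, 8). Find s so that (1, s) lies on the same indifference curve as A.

U(4, 8) = 44.
Set U(1, s) = 44 and solve.
With p = 1: √1 = 1, so 4s = 44 − 6·1 = 38 and s = 9.5.
Check: U(1, 9.5) = 44.

s = 9.5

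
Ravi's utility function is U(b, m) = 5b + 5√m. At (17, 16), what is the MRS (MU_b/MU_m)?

MU_b = 5, MU_m = 5/(2√m).
MRS = 5 ÷ (5/(2√m)).
At (17, 16): MRS = 8.
That is, one extra unit of b is worth 8 units of m at the margin.

MRS = 8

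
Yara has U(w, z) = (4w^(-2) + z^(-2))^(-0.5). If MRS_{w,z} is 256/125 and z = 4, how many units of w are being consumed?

For CES with ρ = -2, MRS = (4/1)·(z/w)^3.
Setting (4/1)·(4/w)^3 = 256/125 gives (4/w)^3 = 64/125, so 4/w = 0.8 and w = 5.

w = 5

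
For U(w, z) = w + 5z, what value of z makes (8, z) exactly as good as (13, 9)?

U(13, 9) = 58.
Set U(8, z) = 58 and solve.
8 + 5z = 58 ⇒ 5z = 50 ⇒ z = 10.
Check: U(8, 10) = 58.

z = 10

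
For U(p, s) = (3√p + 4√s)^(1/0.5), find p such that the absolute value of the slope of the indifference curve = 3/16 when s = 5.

p = 80

For CES with ρ = 0.5, MRS = (3/4)·√(s/p).
Setting (3/4)·√(5/p) = 3/16 gives √(5/p) = 0.25, so 5/p = 1/16 and p = 80.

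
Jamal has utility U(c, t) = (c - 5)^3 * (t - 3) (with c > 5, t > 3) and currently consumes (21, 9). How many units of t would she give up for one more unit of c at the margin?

MU_c = 3·(c−5)^2·(t−3), MU_t = (c−5)^3.
MRS = (3/1)·(t−3)/(c−5).
At (21, 9): MRS = 1.125.
So at (21, 9) the consumer would give up 1.125 units of t for one more unit of c.

MRS = 1.125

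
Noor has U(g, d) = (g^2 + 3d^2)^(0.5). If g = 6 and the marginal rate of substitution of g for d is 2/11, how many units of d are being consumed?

d = 11

For CES with ρ = 2, MRS = (1/3)·(d/g)^(-1).
Setting (1/3)·(d/6)^(-1) = 2/11 gives (d/6)^(-1) = 6/11, so d/6 = 11/6 and d = 11.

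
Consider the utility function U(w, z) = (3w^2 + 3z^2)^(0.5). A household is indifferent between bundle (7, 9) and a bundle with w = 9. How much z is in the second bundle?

U depends on (w, z) only through S = 3w^2 + 3z^2, so equal utility means equal S. At (7, 9): S = 390.
With w = 9: 3·9^2 = 243, so 3z^2 = 390 − 243 = 147, i.e. z^2 = 49.
Hence z = √49 = 7.
Check: U(9, 7) = 19.7484.

z = 7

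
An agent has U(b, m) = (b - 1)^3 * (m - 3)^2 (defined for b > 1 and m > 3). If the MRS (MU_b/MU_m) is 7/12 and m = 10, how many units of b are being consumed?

b = 19

MU_b = 3·(b−1)^2·(m−3)^2, MU_m = 2·(b−1)^3·(m−3).
MRS = (3/2)·(m−3)/(b−1).
Substitute m = 10: MRS = 10.5/(b − 1). Setting this equal to 7/12 gives b − 1 = 10.5/(7/12) = 18, so b = 19.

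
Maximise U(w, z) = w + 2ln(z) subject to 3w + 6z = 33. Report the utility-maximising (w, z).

MU_w = 1, MU_z = 2/z.
MRS = 1 ÷ (2/z).
Tangency: set MRS = p_w/p_z = 3/6 = 0.5.
MRS depends only on z: 0.5·z = 0.5 ⇒ z* = 0.5/0.5 = 1.
From the budget, 3·w = 33 − 6·1 = 27, so w* = 9.

w* = 9, z* = 1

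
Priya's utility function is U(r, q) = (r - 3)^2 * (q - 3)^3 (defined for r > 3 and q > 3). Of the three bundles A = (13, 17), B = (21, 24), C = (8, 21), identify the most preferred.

Evaluate utility at each bundle:
U(A) = 274400.
U(B) = 3000564.
U(C) = 145800.
Highest utility is B, so B ≻ A ≻ C.

Bundle B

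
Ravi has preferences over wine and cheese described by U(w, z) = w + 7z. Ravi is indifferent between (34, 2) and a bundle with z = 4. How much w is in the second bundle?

w = 20

U(34, 2) = 48.
Set U(w, 4) = 48 and solve.
w + 7·4 = 48 ⇒ w = 20 ⇒ w = 20.
Check: U(20, 4) = 48.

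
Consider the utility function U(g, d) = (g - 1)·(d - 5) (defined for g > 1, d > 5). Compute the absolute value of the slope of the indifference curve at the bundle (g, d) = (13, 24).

MRS = 19/12

MU_g = (d−5), MU_d = (g−1).
MRS = (d−5)/(g−1).
At (13, 24): MRS = 19/12.
So at (13, 24) the consumer would give up 19/12 units of d for one more unit of g.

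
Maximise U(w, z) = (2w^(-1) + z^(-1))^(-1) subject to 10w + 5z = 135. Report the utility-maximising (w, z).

w* = 9, z* = 9

For CES with ρ = -1, MRS = (2/1)·(z/w)^2.
Tangency: set MRS = p_w/p_z = 10/5 = 2.
So (z/w)^2 = 1; taking the square root, z/w = 1, i.e. z = w.
Substitute into the budget 10·w + 5·z = 135: 15·w = 135, so w* = 9 and z* = 9.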